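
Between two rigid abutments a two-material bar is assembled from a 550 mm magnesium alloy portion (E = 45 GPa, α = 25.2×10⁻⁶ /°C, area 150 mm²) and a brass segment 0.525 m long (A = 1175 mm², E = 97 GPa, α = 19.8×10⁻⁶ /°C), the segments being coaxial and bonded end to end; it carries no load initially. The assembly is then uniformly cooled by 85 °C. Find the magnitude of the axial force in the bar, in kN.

P ≈ 23.9 kN (tensile)

With the walls removed the bar would change length by δ_free = Σ αᵢΔT Lᵢ = 25.2×10⁻⁶×85×550 + 19.8×10⁻⁶×85×525 = 2.062 mm.
Since the ends are fixed, an axial force P builds up, equal in every segment, with P · Σ Lᵢ/(AᵢEᵢ) = δ_free.
The series flexibility is Σ Lᵢ/(AᵢEᵢ) = 550/(150×45×10³) + 525/(1175×97×10³) = 8.609×10⁻⁵ mm/N.
Hence P = δ_free / Σ(L/AE) = 2.062/8.609×10⁻⁵ = 23.95 kN (tensile).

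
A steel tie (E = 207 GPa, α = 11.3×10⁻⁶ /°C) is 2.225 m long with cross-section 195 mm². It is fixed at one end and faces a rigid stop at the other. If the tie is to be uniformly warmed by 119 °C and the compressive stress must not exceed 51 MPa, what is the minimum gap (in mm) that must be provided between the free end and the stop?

g ≈ 2.44 mm

With no wall the tie would lengthen by αΔT L = 11.3×10⁻⁶ × 119 × 2225 = 2.992 mm.
A stress of 51 MPa corresponds to the wall pushing the tie back by σL/E = 51×2225/(207×10³) = 0.5482 mm.
The gap must absorb the remainder: g_min = 2.992 − 0.5482 = 2.444 mm.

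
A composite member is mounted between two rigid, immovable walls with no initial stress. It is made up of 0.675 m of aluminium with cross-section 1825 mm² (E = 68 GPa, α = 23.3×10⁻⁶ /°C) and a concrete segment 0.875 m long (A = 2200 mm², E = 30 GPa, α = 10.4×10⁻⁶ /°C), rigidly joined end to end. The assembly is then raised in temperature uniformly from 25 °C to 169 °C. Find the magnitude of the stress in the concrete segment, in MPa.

Free thermal expansion of the whole bar: Σ αᵢΔT Lᵢ = 23.3×10⁻⁶×144×675 + 10.4×10⁻⁶×144×875 = 3.575 mm.
The walls prevent any net length change, so an axial force P (same in every segment) develops. Compatibility: P · Σ Lᵢ/(AᵢEᵢ) = δ_free.
Σ Lᵢ/(AᵢEᵢ) = 675/(1825×68×10³) + 875/(2200×30×10³) = 1.87×10⁻⁵ mm/N.
So P = 3.575 / 1.87×10⁻⁵ = 191.2 kN, compressive.
σ_{concrete} = P / A = 191200 / 2200 = 86.92 MPa.

σ ≈ 86.9 MPa (compressive)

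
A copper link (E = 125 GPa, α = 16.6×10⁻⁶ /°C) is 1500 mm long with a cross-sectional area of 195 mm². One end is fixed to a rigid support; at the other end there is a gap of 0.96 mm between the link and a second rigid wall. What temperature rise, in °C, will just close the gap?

Contact occurs when the free expansion equals the gap: αΔT L = 0.96 mm.
So ΔT = g/(αL) = 0.96/(16.6×10⁻⁶ × 1500) = 38.55 °C.

ΔT ≈ 38.6 °C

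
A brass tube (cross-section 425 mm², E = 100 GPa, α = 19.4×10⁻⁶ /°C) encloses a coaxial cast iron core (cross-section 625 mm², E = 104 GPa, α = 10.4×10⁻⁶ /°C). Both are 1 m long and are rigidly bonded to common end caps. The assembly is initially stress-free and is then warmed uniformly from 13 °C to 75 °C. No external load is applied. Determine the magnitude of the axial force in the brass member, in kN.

P ≈ 14.3 kN (compressive in the brass)

Both members must finish at the same length. With the larger α, the brass tends to over-expand; the plates restrain it, putting the brass in compression and the cast iron in tension. With no external load the two internal forces are equal and opposite, magnitude P.
Equating the net (thermal + elastic) strains gives |α₁ − α₂|·ΔT = P·[1/(A₁E₁) + 1/(A₂E₂)].
|α₁ − α₂|·ΔT = 9×10⁻⁶ × 62 = 0.000558.
1/(A₁E₁) + 1/(A₂E₂) = 1/(425×100×10³) + 1/(625×104×10³) = 3.891×10⁻⁸ N⁻¹.
P = 0.000558 / 3.891×10⁻⁸ = 14340 N = 14.34 kN.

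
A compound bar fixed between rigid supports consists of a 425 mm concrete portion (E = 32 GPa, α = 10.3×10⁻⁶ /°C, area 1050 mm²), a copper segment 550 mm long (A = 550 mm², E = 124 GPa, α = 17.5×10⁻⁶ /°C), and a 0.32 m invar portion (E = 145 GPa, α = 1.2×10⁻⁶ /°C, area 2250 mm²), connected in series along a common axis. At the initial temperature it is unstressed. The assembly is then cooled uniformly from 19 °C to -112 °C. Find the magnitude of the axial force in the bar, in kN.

If the supports were absent, the total length change would be Σ αᵢΔT Lᵢ = 10.3×10⁻⁶×131×425 + 17.5×10⁻⁶×131×550 + 1.2×10⁻⁶×131×320 = 1.885 mm.
The rigid supports impose zero overall length change; the single axial force P common to all segments must satisfy P Σ Lᵢ/(AᵢEᵢ) = δ_free.
The series flexibility is Σ Lᵢ/(AᵢEᵢ) = 425/(1050×32×10³) + 550/(550×124×10³) + 320/(2250×145×10³) = 2.169×10⁻⁵ mm/N.
So P = 1.885 / 2.169×10⁻⁵ = 86.87 kN, tensile.

P ≈ 86.9 kN (tensile)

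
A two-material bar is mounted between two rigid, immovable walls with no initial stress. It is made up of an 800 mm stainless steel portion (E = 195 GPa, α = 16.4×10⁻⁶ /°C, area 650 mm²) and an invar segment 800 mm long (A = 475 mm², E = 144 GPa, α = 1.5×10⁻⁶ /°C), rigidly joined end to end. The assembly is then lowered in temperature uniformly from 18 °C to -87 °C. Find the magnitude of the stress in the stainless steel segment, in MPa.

σ ≈ 128 MPa (tensile)

If the supports were absent, the total length change would be Σ αᵢΔT Lᵢ = 16.4×10⁻⁶×105×800 + 1.5×10⁻⁶×105×800 = 1.504 mm.
Since the ends are fixed, an axial force P builds up, equal in every segment, with P · Σ Lᵢ/(AᵢEᵢ) = δ_free.
Σ Lᵢ/(AᵢEᵢ) = 800/(650×195×10³) + 800/(475×144×10³) = 1.801×10⁻⁵ mm/N.
P = 1.504 / 1.801×10⁻⁵ = 83500 N = 83.5 kN, tensile.
σ_{stainless steel} = P / A = 83500 / 650 = 128.5 MPa.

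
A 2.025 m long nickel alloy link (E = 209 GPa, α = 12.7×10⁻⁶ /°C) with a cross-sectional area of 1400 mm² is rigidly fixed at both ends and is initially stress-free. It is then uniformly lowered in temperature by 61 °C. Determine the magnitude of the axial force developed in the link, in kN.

The ends cannot move, so σ = EαΔT = 209×10³ × 12.7×10⁻⁶ × 61 = 161.9 MPa.
Axial force P = σA = 161.9 × 1400 = 226700 N = 226.7 kN, tensile.

P ≈ 227 kN (tensile)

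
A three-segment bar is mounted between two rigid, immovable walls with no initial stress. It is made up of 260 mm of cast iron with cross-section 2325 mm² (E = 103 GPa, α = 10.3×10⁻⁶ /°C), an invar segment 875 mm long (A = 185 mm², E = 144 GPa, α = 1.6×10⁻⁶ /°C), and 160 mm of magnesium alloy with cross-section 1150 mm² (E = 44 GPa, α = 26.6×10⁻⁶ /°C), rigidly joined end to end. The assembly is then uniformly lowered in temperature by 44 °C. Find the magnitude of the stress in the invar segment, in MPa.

σ ≈ 53.4 MPa (tensile)

With the walls removed the bar would change length by δ_free = Σ αᵢΔT Lᵢ = 10.3×10⁻⁶×44×260 + 1.6×10⁻⁶×44×875 + 26.6×10⁻⁶×44×160 = 0.3667 mm.
The walls prevent any net length change, so an axial force P (same in every segment) develops. Compatibility: P · Σ Lᵢ/(AᵢEᵢ) = δ_free.
The series flexibility is Σ Lᵢ/(AᵢEᵢ) = 260/(2325×103×10³) + 875/(185×144×10³) + 160/(1150×44×10³) = 3.709×10⁻⁵ mm/N.
Hence P = δ_free / Σ(L/AE) = 0.3667/3.709×10⁻⁵ = 9.886 kN (tensile).
σ_{invar} = P / A = 9886 / 185 = 53.44 MPa.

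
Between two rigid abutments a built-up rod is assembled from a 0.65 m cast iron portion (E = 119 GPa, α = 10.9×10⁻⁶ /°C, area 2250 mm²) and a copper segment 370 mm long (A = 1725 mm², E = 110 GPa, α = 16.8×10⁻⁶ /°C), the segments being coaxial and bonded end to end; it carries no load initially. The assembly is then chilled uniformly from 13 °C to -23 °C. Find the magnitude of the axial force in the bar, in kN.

P ≈ 109 kN (tensile)

With the walls removed the bar would change length by δ_free = Σ αᵢΔT Lᵢ = 10.9×10⁻⁶×36×650 + 16.8×10⁻⁶×36×370 = 0.4788 mm.
Since the ends are fixed, an axial force P builds up, equal in every segment, with P · Σ Lᵢ/(AᵢEᵢ) = δ_free.
Σ Lᵢ/(AᵢEᵢ) = 650/(2250×119×10³) + 370/(1725×110×10³) = 4.378×10⁻⁶ mm/N.
P = 0.4788 / 4.378×10⁻⁶ = 109400 N = 109.4 kN, tensile.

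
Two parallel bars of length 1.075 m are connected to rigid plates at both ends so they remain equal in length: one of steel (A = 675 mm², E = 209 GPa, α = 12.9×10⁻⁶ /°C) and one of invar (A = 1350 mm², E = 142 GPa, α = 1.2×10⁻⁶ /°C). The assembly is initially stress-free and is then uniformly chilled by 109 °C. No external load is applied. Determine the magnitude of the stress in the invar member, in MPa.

The steel has the larger α, so on cooling it would change length more than the invar if both were free. The rigid plates force a common final length, so the steel is put into tension and the invar into compression, with equal and opposite forces P (no external load).
Setting the final lengths equal and cancelling L: (α₁ − α₂)ΔT = P/(A₁E₁) + P/(A₂E₂).
|α₁ − α₂|·ΔT = 11.7×10⁻⁶ × 109 = 0.001275.
1/(A₁E₁) + 1/(A₂E₂) = 1/(675×209×10³) + 1/(1350×142×10³) = 1.23×10⁻⁸ N⁻¹.
P = 0.001275 / 1.23×10⁻⁸ = 103600 N = 103.6 kN.
σ_{invar} = P/A₂ = 103600/1350 = 76.77 MPa, compressive.

σ ≈ 76.8 MPa (compressive)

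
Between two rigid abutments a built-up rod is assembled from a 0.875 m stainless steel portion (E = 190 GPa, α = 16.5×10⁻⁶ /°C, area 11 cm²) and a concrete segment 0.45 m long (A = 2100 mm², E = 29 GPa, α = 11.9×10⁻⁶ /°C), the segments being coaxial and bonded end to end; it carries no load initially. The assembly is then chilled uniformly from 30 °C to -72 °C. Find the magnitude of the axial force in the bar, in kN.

P ≈ 174 kN (tensile)

With the walls removed the bar would change length by δ_free = Σ αᵢΔT Lᵢ = 16.5×10⁻⁶×102×875 + 11.9×10⁻⁶×102×450 = 2.019 mm.
Since the ends are fixed, an axial force P builds up, equal in every segment, with P · Σ Lᵢ/(AᵢEᵢ) = δ_free.
Σ Lᵢ/(AᵢEᵢ) = 875/(1100×190×10³) + 450/(2100×29×10³) = 1.158×10⁻⁵ mm/N.
So P = 2.019 / 1.158×10⁻⁵ = 174.4 kN, tensile.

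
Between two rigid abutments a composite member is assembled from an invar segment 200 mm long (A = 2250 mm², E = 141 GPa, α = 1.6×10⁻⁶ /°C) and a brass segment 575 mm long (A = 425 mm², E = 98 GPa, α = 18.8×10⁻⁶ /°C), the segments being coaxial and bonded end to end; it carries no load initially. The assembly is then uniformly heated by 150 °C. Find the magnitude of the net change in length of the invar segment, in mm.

|ΔL| ≈ 0.0249 mm

If the supports were absent, the total length change would be Σ αᵢΔT Lᵢ = 1.6×10⁻⁶×150×200 + 18.8×10⁻⁶×150×575 = 1.669 mm.
Since the ends are fixed, an axial force P builds up, equal in every segment, with P · Σ Lᵢ/(AᵢEᵢ) = δ_free.
Σ Lᵢ/(AᵢEᵢ) = 200/(2250×141×10³) + 575/(425×98×10³) = 1.444×10⁻⁵ mm/N.
So P = 1.669 / 1.444×10⁻⁵ = 115.6 kN, compressive.
For the invar segment, free thermal change = 1.6×10⁻⁶×150×200 = 0.048 mm and elastic change from P = 115600×200/(2250×141×10³) = 0.07291 mm; these oppose, so the net change is 0.0249 mm (segment shortens).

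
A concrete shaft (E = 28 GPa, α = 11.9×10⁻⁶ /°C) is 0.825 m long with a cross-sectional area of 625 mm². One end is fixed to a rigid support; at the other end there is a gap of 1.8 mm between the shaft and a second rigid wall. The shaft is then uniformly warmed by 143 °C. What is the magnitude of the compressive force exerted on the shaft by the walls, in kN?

Free thermal elongation = αΔT L = 11.9×10⁻⁶ × 143 × 825 = 1.404 mm.
Since δ_free = 1.4 mm is less than the 1.8 mm gap, the shaft never touches the wall. No axial force develops.

P ≈ 0 kN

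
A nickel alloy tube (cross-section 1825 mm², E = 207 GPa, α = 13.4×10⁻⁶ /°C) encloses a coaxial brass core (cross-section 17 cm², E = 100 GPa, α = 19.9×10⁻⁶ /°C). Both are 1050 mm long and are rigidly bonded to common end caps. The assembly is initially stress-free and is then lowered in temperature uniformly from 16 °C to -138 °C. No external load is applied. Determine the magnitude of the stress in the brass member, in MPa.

σ ≈ 69 MPa (tensile)

Equilibrium of a rigid end plate with no external load gives equal and opposite internal forces ±P in the two members. Since α_{brass} > α_{nickel alloy}, cooling drives the brass into tension and the nickel alloy into compression.
Equating the net (thermal + elastic) strains gives |α₁ − α₂|·ΔT = P·[1/(A₁E₁) + 1/(A₂E₂)].
|α₁ − α₂|·ΔT = 6.5×10⁻⁶ × 154 = 0.001001.
1/(A₁E₁) + 1/(A₂E₂) = 1/(1825×207×10³) + 1/(1700×100×10³) = 8.529×10⁻⁹ N⁻¹.
So P = 0.001001 / 8.529×10⁻⁹ = 117.4 kN.
σ_{brass} = P/A₂ = 117400/1700 = 69.03 MPa, tensile.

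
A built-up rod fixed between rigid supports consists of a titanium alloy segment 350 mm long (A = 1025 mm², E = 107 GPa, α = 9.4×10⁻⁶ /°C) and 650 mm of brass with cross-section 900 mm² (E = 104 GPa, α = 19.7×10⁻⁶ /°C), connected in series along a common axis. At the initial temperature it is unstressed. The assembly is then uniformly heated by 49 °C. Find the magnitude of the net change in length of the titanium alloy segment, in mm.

With the walls removed the bar would change length by δ_free = Σ αᵢΔT Lᵢ = 9.4×10⁻⁶×49×350 + 19.7×10⁻⁶×49×650 = 0.7887 mm.
Since the ends are fixed, an axial force P builds up, equal in every segment, with P · Σ Lᵢ/(AᵢEᵢ) = δ_free.
Σ Lᵢ/(AᵢEᵢ) = 350/(1025×107×10³) + 650/(900×104×10³) = 1.014×10⁻⁵ mm/N.
Hence P = δ_free / Σ(L/AE) = 0.7887/1.014×10⁻⁵ = 77.81 kN (compressive).
For the titanium alloy segment, free thermal change = 9.4×10⁻⁶×49×350 = 0.1612 mm and elastic change from P = 77810×350/(1025×107×10³) = 0.2483 mm; these oppose, so the net change is 0.0871 mm (segment shortens).

|ΔL| ≈ 0.0871 mm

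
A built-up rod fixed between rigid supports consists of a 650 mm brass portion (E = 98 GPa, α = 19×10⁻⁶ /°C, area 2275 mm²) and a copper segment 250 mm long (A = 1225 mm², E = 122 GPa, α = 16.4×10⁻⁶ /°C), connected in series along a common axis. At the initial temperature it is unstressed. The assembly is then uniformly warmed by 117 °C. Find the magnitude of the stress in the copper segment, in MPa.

If the supports were absent, the total length change would be Σ αᵢΔT Lᵢ = 19×10⁻⁶×117×650 + 16.4×10⁻⁶×117×250 = 1.925 mm.
Since the ends are fixed, an axial force P builds up, equal in every segment, with P · Σ Lᵢ/(AᵢEᵢ) = δ_free.
The series flexibility is Σ Lᵢ/(AᵢEᵢ) = 650/(2275×98×10³) + 250/(1225×122×10³) = 4.588×10⁻⁶ mm/N.
So P = 1.925 / 4.588×10⁻⁶ = 419.5 kN, compressive.
σ_{copper} = P / A = 419500 / 1225 = 342.4 MPa.

σ ≈ 342 MPa (compressive)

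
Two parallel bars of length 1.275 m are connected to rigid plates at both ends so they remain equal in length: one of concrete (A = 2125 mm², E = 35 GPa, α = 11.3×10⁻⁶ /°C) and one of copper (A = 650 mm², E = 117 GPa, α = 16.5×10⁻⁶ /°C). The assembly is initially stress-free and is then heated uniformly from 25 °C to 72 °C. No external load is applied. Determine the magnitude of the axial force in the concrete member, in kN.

P ≈ 9.19 kN (tensile in the concrete)

Both members must finish at the same length. With the larger α, the copper tends to over-expand; the plates restrain it, putting the copper in compression and the concrete in tension. With no external load the two internal forces are equal and opposite, magnitude P.
Setting the final lengths equal and cancelling L: (α₁ − α₂)ΔT = P/(A₁E₁) + P/(A₂E₂).
|α₁ − α₂|·ΔT = 5.2×10⁻⁶ × 47 = 0.0002444.
1/(A₁E₁) + 1/(A₂E₂) = 1/(2125×35×10³) + 1/(650×117×10³) = 2.659×10⁻⁸ N⁻¹.
P = 0.0002444 / 2.659×10⁻⁸ = 9190 N = 9.19 kN.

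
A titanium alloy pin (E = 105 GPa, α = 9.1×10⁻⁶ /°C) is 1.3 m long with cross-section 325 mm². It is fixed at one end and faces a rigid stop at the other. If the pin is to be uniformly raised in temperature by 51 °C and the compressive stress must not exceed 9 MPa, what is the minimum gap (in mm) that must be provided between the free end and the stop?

With no wall the pin would lengthen by αΔT L = 9.1×10⁻⁶ × 51 × 1300 = 0.6033 mm.
A stress of 9 MPa corresponds to the wall pushing the pin back by σL/E = 9×1300/(105×10³) = 0.1114 mm.
So the gap has to take up the difference, g_min = δ_free − σL/E = 0.6033 − 0.1114 = 0.4919 mm.

g ≈ 0.492 mm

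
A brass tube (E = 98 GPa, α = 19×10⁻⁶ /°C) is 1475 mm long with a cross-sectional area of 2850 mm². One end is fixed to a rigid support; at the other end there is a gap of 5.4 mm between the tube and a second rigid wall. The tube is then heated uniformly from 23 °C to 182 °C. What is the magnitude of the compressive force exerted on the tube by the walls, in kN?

If the wall were absent the tube would grow by αΔT L = 19×10⁻⁶ × 159 × 1475 = 4.456 mm.
Since δ_free = 4.46 mm is less than the 5.4 mm gap, the tube never touches the wall. No axial force develops.

P ≈ 0 kN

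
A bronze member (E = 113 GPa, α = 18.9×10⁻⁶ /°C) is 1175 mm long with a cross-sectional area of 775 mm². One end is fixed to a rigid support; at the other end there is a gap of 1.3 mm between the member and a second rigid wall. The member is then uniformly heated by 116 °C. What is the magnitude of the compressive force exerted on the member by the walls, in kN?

Free thermal elongation = αΔT L = 18.9×10⁻⁶ × 116 × 1175 = 2.576 mm.
After closing the 1.3 mm clearance, 2.576 − 1.3 = 1.276 mm of expansion remains to be suppressed by the wall.
So σ = E(δ_free − g)/L = 113×10³ × 1.276/1175 = 122.7 MPa.
Force on the wall = σA = 122.7 × 775 mm² = 95.11 kN.

P ≈ 95.1 kN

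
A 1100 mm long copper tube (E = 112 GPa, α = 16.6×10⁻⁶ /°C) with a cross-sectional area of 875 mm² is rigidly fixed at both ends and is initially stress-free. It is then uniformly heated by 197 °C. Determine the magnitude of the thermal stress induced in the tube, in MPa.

With length fixed, the mechanical strain must cancel the thermal strain αΔT = 16.6×10⁻⁶ × 197 = 3270.2×10⁻⁶.
The stress required to suppress this strain is σ = Eε = 112×10³ × 3270.2×10⁻⁶ = 366.3 MPa, compressive since the tube is trying to expand.

σ ≈ 366 MPa (compressive)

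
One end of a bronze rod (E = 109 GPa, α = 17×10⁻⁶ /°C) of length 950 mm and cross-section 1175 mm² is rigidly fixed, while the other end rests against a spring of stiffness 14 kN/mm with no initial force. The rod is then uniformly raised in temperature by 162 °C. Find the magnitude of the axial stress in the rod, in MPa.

Free thermal expansion: δ_free = αΔT L = 17×10⁻⁶ × 162 × 950 = 2.616 mm.
Let P be the compressive force at the spring. The rod shortens elastically by PL/(AE) and the spring compresses by P/k; together these equal δ_free.
So P = δ_free / [L/(AE) + 1/k] = 2.616 / [ 950/(1175×109×10³) + 1/(14×10³) ].
P = 2.616 / 7.885×10⁻⁵ = 33180 N.
σ = P/A = 33180/1175 = 28.24 MPa.

σ ≈ 28.2 MPa (compressive)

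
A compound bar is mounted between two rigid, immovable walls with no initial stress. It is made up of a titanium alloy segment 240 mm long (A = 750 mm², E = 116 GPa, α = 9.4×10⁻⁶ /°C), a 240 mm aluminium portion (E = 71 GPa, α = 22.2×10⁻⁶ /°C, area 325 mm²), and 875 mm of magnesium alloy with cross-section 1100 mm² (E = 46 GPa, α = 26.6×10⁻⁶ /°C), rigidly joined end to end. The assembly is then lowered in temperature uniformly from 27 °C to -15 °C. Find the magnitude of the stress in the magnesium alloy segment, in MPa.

Free thermal contraction of the whole bar: Σ αᵢΔT Lᵢ = 9.4×10⁻⁶×42×240 + 22.2×10⁻⁶×42×240 + 26.6×10⁻⁶×42×875 = 1.296 mm.
Since the ends are fixed, an axial force P builds up, equal in every segment, with P · Σ Lᵢ/(AᵢEᵢ) = δ_free.
The series flexibility is Σ Lᵢ/(AᵢEᵢ) = 240/(750×116×10³) + 240/(325×71×10³) + 875/(1100×46×10³) = 3.045×10⁻⁵ mm/N.
So P = 1.296 / 3.045×10⁻⁵ = 42.56 kN, tensile.
σ_{magnesium alloy} = P / A = 42560 / 1100 = 38.69 MPa.

σ ≈ 38.7 MPa (tensile)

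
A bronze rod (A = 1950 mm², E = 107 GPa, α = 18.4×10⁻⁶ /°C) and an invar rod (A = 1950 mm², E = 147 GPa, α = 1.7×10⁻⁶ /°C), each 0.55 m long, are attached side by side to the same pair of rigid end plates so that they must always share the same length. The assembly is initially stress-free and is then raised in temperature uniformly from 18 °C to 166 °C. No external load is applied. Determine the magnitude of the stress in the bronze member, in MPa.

σ ≈ 153 MPa (compressive)

The bronze has the larger α, so on heating it would change length more than the invar if both were free. The rigid plates force a common final length, so the bronze is put into compression and the invar into tension, with equal and opposite forces P (no external load).
Setting the final lengths equal and cancelling L: (α₁ − α₂)ΔT = P/(A₁E₁) + P/(A₂E₂).
|α₁ − α₂|·ΔT = 16.7×10⁻⁶ × 148 = 0.002472.
1/(A₁E₁) + 1/(A₂E₂) = 1/(1950×107×10³) + 1/(1950×147×10³) = 8.281×10⁻⁹ N⁻¹.
P = 0.002472 / 8.281×10⁻⁹ = 298500 N = 298.5 kN.
σ_{bronze} = P/A₁ = 298500/1950 = 153.1 MPa, compressive.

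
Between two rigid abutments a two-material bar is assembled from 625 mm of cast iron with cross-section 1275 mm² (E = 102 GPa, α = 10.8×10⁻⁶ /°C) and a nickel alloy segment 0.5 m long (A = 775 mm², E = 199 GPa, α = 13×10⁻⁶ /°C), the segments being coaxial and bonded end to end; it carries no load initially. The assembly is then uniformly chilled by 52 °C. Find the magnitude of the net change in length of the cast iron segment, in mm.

|ΔL| ≈ 0.0604 mm

Free thermal contraction of the whole bar: Σ αᵢΔT Lᵢ = 10.8×10⁻⁶×52×625 + 13×10⁻⁶×52×500 = 0.689 mm.
The walls prevent any net length change, so an axial force P (same in every segment) develops. Compatibility: P · Σ Lᵢ/(AᵢEᵢ) = δ_free.
Σ Lᵢ/(AᵢEᵢ) = 625/(1275×102×10³) + 500/(775×199×10³) = 8.048×10⁻⁶ mm/N.
Hence P = δ_free / Σ(L/AE) = 0.689/8.048×10⁻⁶ = 85.61 kN (tensile).
For the cast iron segment, free thermal change = 10.8×10⁻⁶×52×625 = 0.351 mm and elastic change from P = 85610×625/(1275×102×10³) = 0.4114 mm; these oppose, so the net change is 0.0604 mm (segment lengthens).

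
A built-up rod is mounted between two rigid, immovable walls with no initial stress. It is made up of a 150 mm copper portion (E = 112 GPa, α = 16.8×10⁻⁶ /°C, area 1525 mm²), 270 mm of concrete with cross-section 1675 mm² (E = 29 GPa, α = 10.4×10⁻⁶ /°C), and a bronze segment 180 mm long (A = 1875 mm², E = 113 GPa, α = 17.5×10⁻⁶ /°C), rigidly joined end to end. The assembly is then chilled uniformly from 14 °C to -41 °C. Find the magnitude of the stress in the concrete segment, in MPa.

If the supports were absent, the total length change would be Σ αᵢΔT Lᵢ = 16.8×10⁻⁶×55×150 + 10.4×10⁻⁶×55×270 + 17.5×10⁻⁶×55×180 = 0.4663 mm.
The walls prevent any net length change, so an axial force P (same in every segment) develops. Compatibility: P · Σ Lᵢ/(AᵢEᵢ) = δ_free.
Σ Lᵢ/(AᵢEᵢ) = 150/(1525×112×10³) + 270/(1675×29×10³) + 180/(1875×113×10³) = 7.286×10⁻⁶ mm/N.
Hence P = δ_free / Σ(L/AE) = 0.4663/7.286×10⁻⁶ = 64 kN (tensile).
σ_{concrete} = P / A = 64000 / 1675 = 38.21 MPa.

σ ≈ 38.2 MPa (tensile)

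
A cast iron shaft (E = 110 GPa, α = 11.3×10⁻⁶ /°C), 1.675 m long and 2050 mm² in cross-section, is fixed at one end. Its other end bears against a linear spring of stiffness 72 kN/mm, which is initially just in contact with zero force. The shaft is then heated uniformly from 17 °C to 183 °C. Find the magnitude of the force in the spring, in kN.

P ≈ 147 kN

If the spring were absent the shaft would lengthen by αΔT L = 11.3×10⁻⁶ × 166 × 1675 = 3.142 mm.
Let P be the compressive force at the spring. The shaft shortens elastically by PL/(AE) and the spring compresses by P/k; together these equal δ_free.
So P = δ_free / [L/(AE) + 1/k] = 3.142 / [ 1675/(2050×110×10³) + 1/(72×10³) ].
P = 3.142 / 2.132×10⁻⁵ = 147400 N.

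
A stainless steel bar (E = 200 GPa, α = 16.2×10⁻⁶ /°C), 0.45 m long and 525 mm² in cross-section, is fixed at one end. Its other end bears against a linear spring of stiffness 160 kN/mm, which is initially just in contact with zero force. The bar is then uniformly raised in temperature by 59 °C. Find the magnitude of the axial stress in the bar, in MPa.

σ ≈ 77.8 MPa (compressive)

Free thermal expansion: δ_free = αΔT L = 16.2×10⁻⁶ × 59 × 450 = 0.4301 mm.
With a force P in the spring, the elastic change of the bar is PL/(AE) and that of the spring is P/k; compatibility requires their sum to equal δ_free.
P [ L/(AE) + 1/k ] = δ_free → P [ 450/(525×200×10³) + 1/(160×10³) ] = 0.4301.
P = 0.4301 / 1.054×10⁻⁵ = 40820 N.
σ = P/A = 40820/525 = 77.76 MPa.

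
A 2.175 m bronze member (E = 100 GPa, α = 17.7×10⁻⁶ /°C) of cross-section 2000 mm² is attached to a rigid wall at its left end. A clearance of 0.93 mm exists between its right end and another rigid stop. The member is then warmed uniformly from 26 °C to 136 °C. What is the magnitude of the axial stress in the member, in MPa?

Unrestrained expansion: δ_free = αΔT L = 17.7×10⁻⁶ × 110 × 2175 = 4.235 mm.
The gap closes (δ_free > 0.93 mm) and the wall then resists a further 4.235 − 0.93 = 3.305 mm of expansion.
That suppressed elongation corresponds to σ = E·Δ/L = 100×10³ × 3.305/2175 = 151.9 MPa.

σ ≈ 152 MPa (compressive)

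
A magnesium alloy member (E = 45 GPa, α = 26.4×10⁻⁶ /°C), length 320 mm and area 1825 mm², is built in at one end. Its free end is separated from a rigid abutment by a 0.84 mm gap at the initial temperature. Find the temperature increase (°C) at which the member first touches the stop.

ΔT ≈ 99.4 °C

The gap closes when αΔT L = 0.84 mm, since the member is still unstressed at that instant.
So ΔT = g/(αL) = 0.84/(26.4×10⁻⁶ × 320) = 99.43 °C.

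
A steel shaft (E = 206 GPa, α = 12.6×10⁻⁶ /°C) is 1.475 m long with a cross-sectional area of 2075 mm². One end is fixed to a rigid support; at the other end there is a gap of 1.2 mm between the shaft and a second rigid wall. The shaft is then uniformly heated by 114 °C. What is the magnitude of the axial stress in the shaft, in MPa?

σ ≈ 128 MPa (compressive)

Unrestrained expansion: δ_free = αΔT L = 12.6×10⁻⁶ × 114 × 1475 = 2.119 mm.
The gap closes (δ_free > 1.2 mm) and the wall then resists a further 2.119 − 1.2 = 0.9187 mm of expansion.
So σ = E(δ_free − g)/L = 206×10³ × 0.9187/1475 = 128.3 MPa.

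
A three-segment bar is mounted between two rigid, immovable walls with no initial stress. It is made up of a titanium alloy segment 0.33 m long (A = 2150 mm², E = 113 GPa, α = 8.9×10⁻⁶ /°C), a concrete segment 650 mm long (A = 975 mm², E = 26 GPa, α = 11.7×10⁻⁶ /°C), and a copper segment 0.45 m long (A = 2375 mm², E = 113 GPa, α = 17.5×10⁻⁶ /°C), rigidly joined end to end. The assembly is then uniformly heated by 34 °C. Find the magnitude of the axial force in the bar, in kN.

P ≈ 21.8 kN (compressive)

If the supports were absent, the total length change would be Σ αᵢΔT Lᵢ = 8.9×10⁻⁶×34×330 + 11.7×10⁻⁶×34×650 + 17.5×10⁻⁶×34×450 = 0.6262 mm.
The rigid supports impose zero overall length change; the single axial force P common to all segments must satisfy P Σ Lᵢ/(AᵢEᵢ) = δ_free.
Σ Lᵢ/(AᵢEᵢ) = 330/(2150×113×10³) + 650/(975×26×10³) + 450/(2375×113×10³) = 2.868×10⁻⁵ mm/N.
P = 0.6262 / 2.868×10⁻⁵ = 21840 N = 21.84 kN, compressive.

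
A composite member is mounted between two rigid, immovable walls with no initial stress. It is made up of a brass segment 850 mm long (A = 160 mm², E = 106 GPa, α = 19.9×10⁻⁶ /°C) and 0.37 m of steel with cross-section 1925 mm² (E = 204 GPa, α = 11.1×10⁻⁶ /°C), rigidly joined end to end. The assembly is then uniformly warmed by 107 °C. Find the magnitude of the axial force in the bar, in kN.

P ≈ 44.1 kN (compressive)

Free thermal expansion of the whole bar: Σ αᵢΔT Lᵢ = 19.9×10⁻⁶×107×850 + 11.1×10⁻⁶×107×370 = 2.249 mm.
The rigid supports impose zero overall length change; the single axial force P common to all segments must satisfy P Σ Lᵢ/(AᵢEᵢ) = δ_free.
Σ Lᵢ/(AᵢEᵢ) = 850/(160×106×10³) + 370/(1925×204×10³) = 5.106×10⁻⁵ mm/N.
P = 2.249 / 5.106×10⁻⁵ = 44050 N = 44.05 kN, compressive.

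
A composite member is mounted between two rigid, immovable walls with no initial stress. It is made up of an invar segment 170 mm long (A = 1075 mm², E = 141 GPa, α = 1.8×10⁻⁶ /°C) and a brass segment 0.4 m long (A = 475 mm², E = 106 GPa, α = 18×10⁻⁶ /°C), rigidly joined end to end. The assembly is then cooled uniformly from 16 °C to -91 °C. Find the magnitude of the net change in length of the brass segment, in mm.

|ΔL| ≈ 0.0666 mm

Free thermal contraction of the whole bar: Σ αᵢΔT Lᵢ = 1.8×10⁻⁶×107×170 + 18×10⁻⁶×107×400 = 0.8031 mm.
The rigid supports impose zero overall length change; the single axial force P common to all segments must satisfy P Σ Lᵢ/(AᵢEᵢ) = δ_free.
Σ Lᵢ/(AᵢEᵢ) = 170/(1075×141×10³) + 400/(475×106×10³) = 9.066×10⁻⁶ mm/N.
P = 0.8031 / 9.066×10⁻⁶ = 88590 N = 88.59 kN, tensile.
For the brass segment, free thermal change = 18×10⁻⁶×107×400 = 0.7704 mm and elastic change from P = 88590×400/(475×106×10³) = 0.7038 mm; these oppose, so the net change is 0.0666 mm (segment shortens).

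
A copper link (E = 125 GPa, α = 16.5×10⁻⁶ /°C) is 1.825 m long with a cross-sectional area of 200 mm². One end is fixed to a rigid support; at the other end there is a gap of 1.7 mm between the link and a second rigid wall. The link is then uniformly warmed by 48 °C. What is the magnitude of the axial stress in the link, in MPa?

σ ≈ 0 MPa

Free thermal elongation = αΔT L = 16.5×10⁻⁶ × 48 × 1825 = 1.445 mm.
Since δ_free = 1.45 mm is less than the 1.7 mm gap, the link never touches the wall. No axial force develops.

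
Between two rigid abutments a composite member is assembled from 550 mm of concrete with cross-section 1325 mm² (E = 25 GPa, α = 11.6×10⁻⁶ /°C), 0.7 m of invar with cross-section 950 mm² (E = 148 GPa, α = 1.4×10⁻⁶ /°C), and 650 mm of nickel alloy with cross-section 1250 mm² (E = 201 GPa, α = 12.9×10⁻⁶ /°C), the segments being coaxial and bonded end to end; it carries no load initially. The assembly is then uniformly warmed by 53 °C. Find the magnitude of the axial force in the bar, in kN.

If the supports were absent, the total length change would be Σ αᵢΔT Lᵢ = 11.6×10⁻⁶×53×550 + 1.4×10⁻⁶×53×700 + 12.9×10⁻⁶×53×650 = 0.8345 mm.
The walls prevent any net length change, so an axial force P (same in every segment) develops. Compatibility: P · Σ Lᵢ/(AᵢEᵢ) = δ_free.
The series flexibility is Σ Lᵢ/(AᵢEᵢ) = 550/(1325×25×10³) + 700/(950×148×10³) + 650/(1250×201×10³) = 2.417×10⁻⁵ mm/N.
So P = 0.8345 / 2.417×10⁻⁵ = 34.53 kN, compressive.

P ≈ 34.5 kN (compressive)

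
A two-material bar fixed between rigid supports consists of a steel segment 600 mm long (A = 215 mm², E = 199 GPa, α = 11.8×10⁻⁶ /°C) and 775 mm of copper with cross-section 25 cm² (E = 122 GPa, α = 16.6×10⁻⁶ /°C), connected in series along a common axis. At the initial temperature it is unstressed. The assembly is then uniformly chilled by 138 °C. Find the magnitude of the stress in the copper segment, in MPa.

With the walls removed the bar would change length by δ_free = Σ αᵢΔT Lᵢ = 11.8×10⁻⁶×138×600 + 16.6×10⁻⁶×138×775 = 2.752 mm.
The walls prevent any net length change, so an axial force P (same in every segment) develops. Compatibility: P · Σ Lᵢ/(AᵢEᵢ) = δ_free.
The series flexibility is Σ Lᵢ/(AᵢEᵢ) = 600/(215×199×10³) + 775/(2500×122×10³) = 1.656×10⁻⁵ mm/N.
So P = 2.752 / 1.656×10⁻⁵ = 166.2 kN, tensile.
σ_{copper} = P / A = 166200 / 2500 = 66.46 MPa.

σ ≈ 66.5 MPa (tensile)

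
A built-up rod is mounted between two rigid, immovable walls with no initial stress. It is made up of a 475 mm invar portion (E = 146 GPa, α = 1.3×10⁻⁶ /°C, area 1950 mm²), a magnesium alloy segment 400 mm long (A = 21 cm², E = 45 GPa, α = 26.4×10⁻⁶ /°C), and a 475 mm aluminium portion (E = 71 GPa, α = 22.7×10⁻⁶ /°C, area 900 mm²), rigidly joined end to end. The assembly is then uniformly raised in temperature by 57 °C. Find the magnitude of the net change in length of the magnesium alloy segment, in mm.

With the walls removed the bar would change length by δ_free = Σ αᵢΔT Lᵢ = 1.3×10⁻⁶×57×475 + 26.4×10⁻⁶×57×400 + 22.7×10⁻⁶×57×475 = 1.252 mm.
Since the ends are fixed, an axial force P builds up, equal in every segment, with P · Σ Lᵢ/(AᵢEᵢ) = δ_free.
The series flexibility is Σ Lᵢ/(AᵢEᵢ) = 475/(1950×146×10³) + 400/(2100×45×10³) + 475/(900×71×10³) = 1.333×10⁻⁵ mm/N.
P = 1.252 / 1.333×10⁻⁵ = 93870 N = 93.87 kN, compressive.
For the magnesium alloy segment, free thermal change = 26.4×10⁻⁶×57×400 = 0.6019 mm and elastic change from P = 93870×400/(2100×45×10³) = 0.3973 mm; these oppose, so the net change is 0.205 mm (segment lengthens).

|ΔL| ≈ 0.205 mm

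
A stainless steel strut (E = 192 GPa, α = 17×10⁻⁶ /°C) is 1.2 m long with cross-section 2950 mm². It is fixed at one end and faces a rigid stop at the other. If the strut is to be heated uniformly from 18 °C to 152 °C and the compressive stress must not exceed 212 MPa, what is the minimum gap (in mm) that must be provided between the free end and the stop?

With no wall the strut would lengthen by αΔT L = 17×10⁻⁶ × 134 × 1200 = 2.734 mm.
A stress of 212 MPa corresponds to the wall pushing the strut back by σL/E = 212×1200/(192×10³) = 1.325 mm.
The gap must absorb the remainder: g_min = 2.734 − 1.325 = 1.409 mm.

g ≈ 1.41 mm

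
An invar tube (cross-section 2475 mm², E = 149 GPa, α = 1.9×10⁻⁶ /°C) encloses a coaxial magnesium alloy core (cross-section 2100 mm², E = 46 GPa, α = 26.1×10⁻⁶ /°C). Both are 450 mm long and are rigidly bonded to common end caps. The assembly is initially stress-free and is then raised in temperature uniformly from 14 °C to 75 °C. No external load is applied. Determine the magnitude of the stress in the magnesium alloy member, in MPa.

Both members must finish at the same length. With the larger α, the magnesium alloy tends to over-expand; the plates restrain it, putting the magnesium alloy in compression and the invar in tension. With no external load the two internal forces are equal and opposite, magnitude P.
Compatibility of the two members (thermal + elastic change equal): (α₁ − α₂)ΔT = P·[1/(A₁E₁) + 1/(A₂E₂)].
|α₁ − α₂|·ΔT = 24.2×10⁻⁶ × 61 = 0.001476.
1/(A₁E₁) + 1/(A₂E₂) = 1/(2475×149×10³) + 1/(2100×46×10³) = 1.306×10⁻⁸ N⁻¹.
So P = 0.001476 / 1.306×10⁻⁸ = 113 kN.
σ_{magnesium alloy} = P/A₂ = 113000/2100 = 53.81 MPa, compressive.

σ ≈ 53.8 MPa (compressive)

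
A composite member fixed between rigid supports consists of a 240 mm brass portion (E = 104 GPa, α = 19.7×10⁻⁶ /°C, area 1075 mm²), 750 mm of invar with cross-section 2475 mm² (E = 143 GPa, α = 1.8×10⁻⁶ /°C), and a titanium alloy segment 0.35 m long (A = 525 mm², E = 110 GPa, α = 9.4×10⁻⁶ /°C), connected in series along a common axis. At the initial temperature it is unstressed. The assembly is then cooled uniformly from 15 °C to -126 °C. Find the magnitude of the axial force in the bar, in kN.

With the walls removed the bar would change length by δ_free = Σ αᵢΔT Lᵢ = 19.7×10⁻⁶×141×240 + 1.8×10⁻⁶×141×750 + 9.4×10⁻⁶×141×350 = 1.321 mm.
The walls prevent any net length change, so an axial force P (same in every segment) develops. Compatibility: P · Σ Lᵢ/(AᵢEᵢ) = δ_free.
Σ Lᵢ/(AᵢEᵢ) = 240/(1075×104×10³) + 750/(2475×143×10³) + 350/(525×110×10³) = 1.033×10⁻⁵ mm/N.
So P = 1.321 / 1.033×10⁻⁵ = 127.9 kN, tensile.

P ≈ 128 kN (tensile)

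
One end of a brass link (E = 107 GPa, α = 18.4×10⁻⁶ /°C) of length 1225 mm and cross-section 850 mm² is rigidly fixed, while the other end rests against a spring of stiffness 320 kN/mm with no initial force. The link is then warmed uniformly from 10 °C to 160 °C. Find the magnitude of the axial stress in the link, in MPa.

σ ≈ 240 MPa (compressive)

If the spring were absent the link would lengthen by αΔT L = 18.4×10⁻⁶ × 150 × 1225 = 3.381 mm.
Let P be the compressive force at the spring. The link shortens elastically by PL/(AE) and the spring compresses by P/k; together these equal δ_free.
So P = δ_free / [L/(AE) + 1/k] = 3.381 / [ 1225/(850×107×10³) + 1/(320×10³) ].
P = 3.381 / 1.659×10⁻⁵ = 203700 N.
σ = P/A = 203700/850 = 239.7 MPa.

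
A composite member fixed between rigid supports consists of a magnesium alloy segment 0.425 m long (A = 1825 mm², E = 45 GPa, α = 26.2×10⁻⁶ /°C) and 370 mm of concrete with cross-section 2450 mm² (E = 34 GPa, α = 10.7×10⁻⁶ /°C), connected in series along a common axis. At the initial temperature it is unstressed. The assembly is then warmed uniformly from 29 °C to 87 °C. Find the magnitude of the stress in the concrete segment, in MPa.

σ ≈ 37.2 MPa (compressive)

Free thermal expansion of the whole bar: Σ αᵢΔT Lᵢ = 26.2×10⁻⁶×58×425 + 10.7×10⁻⁶×58×370 = 0.8755 mm.
The walls prevent any net length change, so an axial force P (same in every segment) develops. Compatibility: P · Σ Lᵢ/(AᵢEᵢ) = δ_free.
Σ Lᵢ/(AᵢEᵢ) = 425/(1825×45×10³) + 370/(2450×34×10³) = 9.617×10⁻⁶ mm/N.
P = 0.8755 / 9.617×10⁻⁶ = 91030 N = 91.03 kN, compressive.
σ_{concrete} = P / A = 91030 / 2450 = 37.16 MPa.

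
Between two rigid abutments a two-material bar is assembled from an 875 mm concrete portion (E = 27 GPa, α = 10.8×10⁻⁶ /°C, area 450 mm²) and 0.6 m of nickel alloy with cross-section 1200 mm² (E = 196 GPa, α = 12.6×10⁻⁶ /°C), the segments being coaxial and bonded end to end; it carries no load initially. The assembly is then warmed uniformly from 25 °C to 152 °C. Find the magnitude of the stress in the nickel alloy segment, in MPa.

With the walls removed the bar would change length by δ_free = Σ αᵢΔT Lᵢ = 10.8×10⁻⁶×127×875 + 12.6×10⁻⁶×127×600 = 2.16 mm.
The walls prevent any net length change, so an axial force P (same in every segment) develops. Compatibility: P · Σ Lᵢ/(AᵢEᵢ) = δ_free.
Σ Lᵢ/(AᵢEᵢ) = 875/(450×27×10³) + 600/(1200×196×10³) = 7.457×10⁻⁵ mm/N.
So P = 2.16 / 7.457×10⁻⁵ = 28.97 kN, compressive.
σ_{nickel alloy} = P / A = 28970 / 1200 = 24.14 MPa.

σ ≈ 24.1 MPa (compressive)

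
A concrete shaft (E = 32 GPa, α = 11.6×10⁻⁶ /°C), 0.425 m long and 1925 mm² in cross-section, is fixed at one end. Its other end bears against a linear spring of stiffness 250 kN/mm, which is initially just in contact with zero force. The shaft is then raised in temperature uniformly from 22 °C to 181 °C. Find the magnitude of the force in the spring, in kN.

If the spring were absent the shaft would lengthen by αΔT L = 11.6×10⁻⁶ × 159 × 425 = 0.7839 mm.
With a force P in the spring, the elastic change of the shaft is PL/(AE) and that of the spring is P/k; compatibility requires their sum to equal δ_free.
P [ L/(AE) + 1/k ] = δ_free → P [ 425/(1925×32×10³) + 1/(250×10³) ] = 0.7839.
P = 0.7839 / 1.09×10⁻⁵ = 71920 N.

P ≈ 71.9 kN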